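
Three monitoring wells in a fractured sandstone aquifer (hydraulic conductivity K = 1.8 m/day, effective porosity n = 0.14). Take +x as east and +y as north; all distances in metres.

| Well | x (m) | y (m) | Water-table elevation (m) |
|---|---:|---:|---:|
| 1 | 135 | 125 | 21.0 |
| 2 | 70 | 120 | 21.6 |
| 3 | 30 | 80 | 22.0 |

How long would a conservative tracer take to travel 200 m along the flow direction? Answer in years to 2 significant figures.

4.6 years

Taking 1 as reference: 2−1 = (-65, -5, +0.6); 3−1 = (-105, -45, +1.0).
Determinant of the coordinate differences = (-65)·(-45) − (-105)·(-5) = 2400.
∂h/∂x = [(+0.6)·(-45) − (+1.0)·(-5)] / 2400 = -0.009167
∂h/∂y = [(-65)·(+1.0) − (-105)·(+0.6)] / 2400 = -0.0008333
|∇h| = √(-0.009167² + -0.0008333²) = 0.009205
Seepage velocity v = K·i/n = 1.8 × 0.009205 / 0.14 = 0.1183 m/day.
t = 200 / 0.1183 = 1691 days = 4.63 years.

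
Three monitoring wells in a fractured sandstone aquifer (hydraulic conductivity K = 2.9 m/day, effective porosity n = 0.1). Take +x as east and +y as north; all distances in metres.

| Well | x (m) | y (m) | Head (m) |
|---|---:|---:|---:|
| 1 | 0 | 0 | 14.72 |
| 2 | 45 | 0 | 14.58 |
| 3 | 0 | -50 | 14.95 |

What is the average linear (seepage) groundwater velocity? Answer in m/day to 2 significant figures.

∂h/∂x = (14.58 − 14.72) / (45 − 0) = -0.003111
∂h/∂y = (14.95 − 14.72) / (-50 − 0) = -0.004600
|∇h| = √(-0.003111² + -0.004600²) = 0.005553
Seepage velocity v = K·i/n = 2.9 × 0.005553 / 0.1 = 0.161 m/day.

0.16 m/day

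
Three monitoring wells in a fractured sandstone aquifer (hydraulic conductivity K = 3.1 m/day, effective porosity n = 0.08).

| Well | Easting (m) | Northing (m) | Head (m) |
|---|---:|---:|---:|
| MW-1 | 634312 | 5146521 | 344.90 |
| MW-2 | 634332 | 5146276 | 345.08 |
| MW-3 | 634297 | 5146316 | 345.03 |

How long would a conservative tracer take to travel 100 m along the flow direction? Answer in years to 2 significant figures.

7.5 years

With h = a·x + b·y + c and MW-1 as origin, the differences give:
  20·a + (-245)·b = +0.18
  (-15)·a + (-205)·b = +0.13
Eliminate b (×(-205) and ×(-245), subtract): -7775·a = -5.050 → a = ∂h/∂x = +0.0006495
Back-substitute: b = ∂h/∂y = -0.0006817.
|∇h| = √(0.0006495² + -0.0006817²) = 0.0009416
Seepage velocity v = K·i/n = 3.1 × 0.0009416 / 0.08 = 0.03649 m/day.
t = 100 / 0.03649 = 2740 days = 7.5 years.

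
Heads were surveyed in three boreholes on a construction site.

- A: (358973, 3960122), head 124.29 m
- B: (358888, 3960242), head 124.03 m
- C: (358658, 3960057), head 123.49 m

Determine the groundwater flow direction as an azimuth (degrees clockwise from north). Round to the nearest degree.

277°

With h = a·x + b·y + c and A as origin, the differences give:
  (-85)·a + 120·b = -0.26
  (-315)·a + (-65)·b = -0.80
Eliminate b (×(-65) and ×120, subtract): 43325·a = 112.900 → a = ∂h/∂x = +0.002606
Back-substitute: b = ∂h/∂y = -0.0003208.
Flow direction (−∇h) has components (-0.002606 E, +0.0003208 N).
Azimuth = atan2(E, N) = atan2(-0.002606, +0.0003208) = 277.0° ≈ 277°.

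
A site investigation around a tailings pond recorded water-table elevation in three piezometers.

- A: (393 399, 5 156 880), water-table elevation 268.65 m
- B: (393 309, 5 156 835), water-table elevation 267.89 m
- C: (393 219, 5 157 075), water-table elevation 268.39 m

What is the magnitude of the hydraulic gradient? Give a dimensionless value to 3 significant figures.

0.00764

With h = a·x + b·y + c and A as origin, the differences give:
  (-90)·a + (-45)·b = -0.76
  (-180)·a + 195·b = -0.26
Eliminate b (×195 and ×(-45), subtract): -25650·a = -159.900 → a = ∂h/∂x = +0.006234
Back-substitute: b = ∂h/∂y = +0.004421.
|∇h| = √(0.006234² + 0.004421²) = 0.007643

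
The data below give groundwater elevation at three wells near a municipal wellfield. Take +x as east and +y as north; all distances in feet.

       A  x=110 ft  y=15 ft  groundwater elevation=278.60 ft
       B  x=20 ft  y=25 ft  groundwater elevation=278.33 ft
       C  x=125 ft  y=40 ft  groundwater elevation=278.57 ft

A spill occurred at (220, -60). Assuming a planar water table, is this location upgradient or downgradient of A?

upgradient

Differences from A: to B (Δx, Δy, Δh) = (-90, 10, -0.27); to C = (15, 25, -0.03).
Determinant of the coordinate differences = (-90)·25 − 15·10 = -2400.
∂h/∂x = [(-0.27)·25 − (-0.03)·10] / -2400 = +0.002688
∂h/∂y = [(-90)·(-0.03) − 15·(-0.27)] / -2400 = -0.002813
Head at (220, -60) = 278.60 + (+0.002688)·(110) + (-0.002813)·(-75) = 279.11 ft.
That is higher than the 278.60 ft at A, so the point is upgradient.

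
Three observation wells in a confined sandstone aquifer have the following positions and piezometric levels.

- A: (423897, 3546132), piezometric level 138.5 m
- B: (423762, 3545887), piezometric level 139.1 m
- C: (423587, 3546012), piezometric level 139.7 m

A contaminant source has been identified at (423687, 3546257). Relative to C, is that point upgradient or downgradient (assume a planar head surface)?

downgradient

Differences from A: to B (Δx, Δy, Δh) = (-135, -245, +0.6); to C = (-310, -120, +1.2).
Determinant of the coordinate differences = (-135)·(-120) − (-310)·(-245) = -59750.
∂h/∂x = [(+0.6)·(-120) − (+1.2)·(-245)] / -59750 = -0.003715
∂h/∂y = [(-135)·(+1.2) − (-310)·(+0.6)] / -59750 = -0.0004017
Head at (423687, 3546257) = 138.5 + (-0.003715)·(-210) + (-0.0004017)·(125) = 139.23 m.
That is lower than the 139.7 m at C, so the point is downgradient.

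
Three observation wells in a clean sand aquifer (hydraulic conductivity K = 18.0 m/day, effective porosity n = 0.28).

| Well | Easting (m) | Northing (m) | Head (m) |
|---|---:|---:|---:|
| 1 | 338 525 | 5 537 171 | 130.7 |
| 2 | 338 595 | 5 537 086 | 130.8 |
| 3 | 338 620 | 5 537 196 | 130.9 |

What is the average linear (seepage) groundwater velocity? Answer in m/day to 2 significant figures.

Differences from 1: to 2 (Δx, Δy, Δh) = (70, -85, +0.1); to 3 = (95, 25, +0.2).
Determinant of the coordinate differences = 70·25 − 95·(-85) = 9825.
∂h/∂x = [(+0.1)·25 − (+0.2)·(-85)] / 9825 = +0.001985
∂h/∂y = [70·(+0.2) − 95·(+0.1)] / 9825 = +0.0004580
|∇h| = √(0.001985² + 0.0004580²) = 0.002037
Seepage velocity v = K·i/n = 18.0 × 0.002037 / 0.28 = 0.131 m/day.

0.13 m/day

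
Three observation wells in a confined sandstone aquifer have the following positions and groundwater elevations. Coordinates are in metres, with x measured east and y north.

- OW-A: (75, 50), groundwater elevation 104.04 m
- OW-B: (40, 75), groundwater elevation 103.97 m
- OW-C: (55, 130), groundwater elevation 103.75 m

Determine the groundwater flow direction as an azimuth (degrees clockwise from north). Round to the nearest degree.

With h = a·x + b·y + c and OW-A as origin, the differences give:
  (-35)·a + 25·b = -0.07
  (-20)·a + 80·b = -0.29
Eliminate b (×80 and ×25, subtract): -2300·a = 1.650 → a = ∂h/∂x = -0.0007174
Back-substitute: b = ∂h/∂y = -0.003804.
Flow direction (−∇h) has components (+0.0007174 E, +0.003804 N).
Azimuth = atan2(E, N) = atan2(+0.0007174, +0.003804) = 10.7° ≈ 011°.

011°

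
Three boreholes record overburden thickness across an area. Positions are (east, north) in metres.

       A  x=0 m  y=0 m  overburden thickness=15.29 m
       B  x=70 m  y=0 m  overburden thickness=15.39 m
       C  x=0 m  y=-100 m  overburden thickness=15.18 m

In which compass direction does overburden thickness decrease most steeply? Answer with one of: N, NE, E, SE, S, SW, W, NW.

∂d/∂x = (15.39 − 15.29) / (70 − 0) = +0.001429
∂d/∂y = (15.18 − 15.29) / (-100 − 0) = +0.001100
Steepest decrease is along −∇f = (-0.001429 E, -0.001100 N) → southwest.

SW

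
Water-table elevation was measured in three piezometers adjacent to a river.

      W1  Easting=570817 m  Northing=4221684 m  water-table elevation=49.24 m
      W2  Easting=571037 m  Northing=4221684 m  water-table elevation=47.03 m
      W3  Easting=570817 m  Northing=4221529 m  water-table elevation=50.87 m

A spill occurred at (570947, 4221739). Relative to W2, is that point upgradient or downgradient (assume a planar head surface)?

∂h/∂x = (47.03 − 49.24) / (571037 − 570817) = -0.01005
∂h/∂y = (50.87 − 49.24) / (4221529 − 4221684) = -0.01052
Head at (570947, 4221739) = 49.24 + (-0.01005)·(130) + (-0.01052)·(55) = 47.36 m.
That is higher than the 47.03 m at W2, so the point is upgradient.

upgradient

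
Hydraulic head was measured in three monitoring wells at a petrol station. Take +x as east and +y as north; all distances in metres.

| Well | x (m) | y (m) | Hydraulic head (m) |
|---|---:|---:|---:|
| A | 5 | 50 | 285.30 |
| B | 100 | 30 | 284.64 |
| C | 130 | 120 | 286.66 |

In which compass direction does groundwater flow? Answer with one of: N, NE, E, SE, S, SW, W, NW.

S

Three-point gradient (reference A): Δ to B = (95, -20, -0.66), Δ to C = (125, 70, +1.36).
∂h/∂x = -0.002077, ∂h/∂y = +0.02314 (det = 9150).
Flow = −∇h = (+0.002077 east, -0.02314 north), which points south.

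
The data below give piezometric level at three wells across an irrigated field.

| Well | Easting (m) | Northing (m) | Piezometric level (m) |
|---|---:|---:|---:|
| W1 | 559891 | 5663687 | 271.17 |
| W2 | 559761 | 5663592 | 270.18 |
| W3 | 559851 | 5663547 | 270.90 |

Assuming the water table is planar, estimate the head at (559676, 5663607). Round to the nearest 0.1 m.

269.5 m

Differences from W1: to W2 (Δx, Δy, Δh) = (-130, -95, -0.99); to W3 = (-40, -140, -0.27).
Determinant of the coordinate differences = (-130)·(-140) − (-40)·(-95) = 14400.
∂h/∂x = [(-0.99)·(-140) − (-0.27)·(-95)] / 14400 = +0.007844
∂h/∂y = [(-130)·(-0.27) − (-40)·(-0.99)] / 14400 = -0.0003125
h(559676, 5663607) = 271.17 + (+0.007844)·(-215) + (-0.0003125)·(-80) = 271.17 -1.686 +0.025 = 269.509 m.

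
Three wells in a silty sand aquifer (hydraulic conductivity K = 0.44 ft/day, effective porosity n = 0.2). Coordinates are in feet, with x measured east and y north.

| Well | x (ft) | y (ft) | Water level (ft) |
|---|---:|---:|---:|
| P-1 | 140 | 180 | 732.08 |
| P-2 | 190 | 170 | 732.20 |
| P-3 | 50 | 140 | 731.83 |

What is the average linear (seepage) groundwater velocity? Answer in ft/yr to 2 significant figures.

2.1 ft/yr

Differences from P-1: to P-2 (Δx, Δy, Δh) = (50, -10, +0.12); to P-3 = (-90, -40, -0.25).
Solve a·Δx + b·Δy = Δh: det = 50·(-40) − (-90)·(-10) = -2900.
∂h/∂x = [(+0.12)·(-40) − (-0.25)·(-10)] / -2900 = +0.002517
∂h/∂y = [50·(-0.25) − (-90)·(+0.12)] / -2900 = +0.0005862
|∇h| = √(0.002517² + 0.0005862²) = 0.002584
Seepage velocity v = K·i/n = 0.44 × 0.002584 / 0.2 = 0.005685 ft/day = 2.076 ft/yr.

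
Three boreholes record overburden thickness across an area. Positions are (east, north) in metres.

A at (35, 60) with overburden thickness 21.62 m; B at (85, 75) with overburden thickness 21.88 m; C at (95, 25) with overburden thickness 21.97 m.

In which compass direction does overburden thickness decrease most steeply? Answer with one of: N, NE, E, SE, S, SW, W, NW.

With d = a·x + b·y + c and A as origin, the differences give:
  50·a + 15·b = +0.26
  60·a + (-35)·b = +0.35
Eliminate b (×(-35) and ×15, subtract): -2650·a = -14.350 → a = ∂d/∂x = +0.005415
Back-substitute: b = ∂d/∂y = -0.0007170.
Steepest decrease is along −∇f = (-0.005415 E, +0.0007170 N) → west.

W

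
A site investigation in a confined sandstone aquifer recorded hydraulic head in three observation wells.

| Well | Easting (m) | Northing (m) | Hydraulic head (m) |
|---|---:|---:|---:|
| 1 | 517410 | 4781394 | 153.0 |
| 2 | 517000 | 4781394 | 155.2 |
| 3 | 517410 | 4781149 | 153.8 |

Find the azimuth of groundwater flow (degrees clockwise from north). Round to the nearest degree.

059°

∂h/∂x = (155.2 − 153.0) / (517000 − 517410) = -0.005366
∂h/∂y = (153.8 − 153.0) / (4781149 − 4781394) = -0.003265
Flow direction (−∇h) has components (+0.005366 E, +0.003265 N).
Azimuth = atan2(E, N) = atan2(+0.005366, +0.003265) = 58.7° ≈ 059°.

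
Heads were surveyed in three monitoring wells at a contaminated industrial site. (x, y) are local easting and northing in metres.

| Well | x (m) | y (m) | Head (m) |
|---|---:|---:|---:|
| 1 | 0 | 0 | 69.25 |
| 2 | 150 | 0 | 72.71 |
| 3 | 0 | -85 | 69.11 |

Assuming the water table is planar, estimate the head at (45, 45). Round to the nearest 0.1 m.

∂h/∂x = (72.71 − 69.25) / (150 − 0) = +0.02307
∂h/∂y = (69.11 − 69.25) / (-85 − 0) = +0.001647
h(45, 45) = 69.25 + (+0.02307)·(45) + (+0.001647)·(45) = 69.25 +1.038 +0.074 = 70.362 m.

70.4 m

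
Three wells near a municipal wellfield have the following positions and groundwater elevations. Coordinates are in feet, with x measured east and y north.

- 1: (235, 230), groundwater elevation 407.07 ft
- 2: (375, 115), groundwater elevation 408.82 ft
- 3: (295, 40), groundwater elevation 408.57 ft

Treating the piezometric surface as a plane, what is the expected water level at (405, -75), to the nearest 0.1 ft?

410.1 ft

Taking 1 as reference: 2−1 = (140, -115, +1.75); 3−1 = (60, -190, +1.50).
Solve a·Δx + b·Δy = Δh: det = 140·(-190) − 60·(-115) = -19700.
∂h/∂x = [(+1.75)·(-190) − (+1.50)·(-115)] / -19700 = +0.008122
∂h/∂y = [140·(+1.50) − 60·(+1.75)] / -19700 = -0.005330
h(405, -75) = 407.07 + (+0.008122)·(170) + (-0.005330)·(-305) = 407.07 +1.381 +1.626 = 410.076 ft.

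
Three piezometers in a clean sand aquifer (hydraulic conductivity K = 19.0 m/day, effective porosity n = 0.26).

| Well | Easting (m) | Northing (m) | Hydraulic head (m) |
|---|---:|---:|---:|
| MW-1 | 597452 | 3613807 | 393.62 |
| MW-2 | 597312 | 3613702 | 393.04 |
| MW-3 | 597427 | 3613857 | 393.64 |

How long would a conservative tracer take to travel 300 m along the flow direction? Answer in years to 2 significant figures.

Differences from MW-1: to MW-2 (Δx, Δy, Δh) = (-140, -105, -0.58); to MW-3 = (-25, 50, +0.02).
Determinant of the coordinate differences = (-140)·50 − (-25)·(-105) = -9625.
∂h/∂x = [(-0.58)·50 − (+0.02)·(-105)] / -9625 = +0.002795
∂h/∂y = [(-140)·(+0.02) − (-25)·(-0.58)] / -9625 = +0.001797
|∇h| = √(0.002795² + 0.001797²) = 0.003323
Seepage velocity v = K·i/n = 19.0 × 0.003323 / 0.26 = 0.2428 m/day.
t = 300 / 0.2428 = 1236 days = 3.38 years.

3.4 years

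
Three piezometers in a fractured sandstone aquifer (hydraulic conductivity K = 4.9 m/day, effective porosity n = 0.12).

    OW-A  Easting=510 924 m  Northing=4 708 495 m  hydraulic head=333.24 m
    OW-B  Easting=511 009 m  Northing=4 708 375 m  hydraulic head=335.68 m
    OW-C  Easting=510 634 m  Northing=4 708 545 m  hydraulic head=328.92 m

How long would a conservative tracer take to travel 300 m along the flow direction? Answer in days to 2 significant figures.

430 days

Taking OW-A as reference: OW-B−OW-A = (85, -120, +2.44); OW-C−OW-A = (-290, 50, -4.32).
Determinant of the coordinate differences = 85·50 − (-290)·(-120) = -30550.
∂h/∂x = [(+2.44)·50 − (-4.32)·(-120)] / -30550 = +0.01298
∂h/∂y = [85·(-4.32) − (-290)·(+2.44)] / -30550 = -0.01114
|∇h| = √(0.01298² + -0.01114²) = 0.0171
Seepage velocity v = K·i/n = 4.9 × 0.0171 / 0.12 = 0.6983 m/day.
t = 300 / 0.6983 = 429.6 days.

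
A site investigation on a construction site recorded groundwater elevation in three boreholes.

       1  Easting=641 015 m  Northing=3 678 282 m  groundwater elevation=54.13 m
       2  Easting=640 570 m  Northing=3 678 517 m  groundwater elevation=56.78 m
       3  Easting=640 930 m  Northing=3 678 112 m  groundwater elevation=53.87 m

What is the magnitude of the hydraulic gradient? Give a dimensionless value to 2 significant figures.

With h = a·x + b·y + c and 1 as origin, the differences give:
  (-445)·a + 235·b = +2.65
  (-85)·a + (-170)·b = -0.26
Eliminate b (×(-170) and ×235, subtract): 95625·a = -389.400 → a = ∂h/∂x = -0.004072
Back-substitute: b = ∂h/∂y = +0.003565.
|∇h| = √(-0.004072² + 0.003565²) = 0.005412

0.0054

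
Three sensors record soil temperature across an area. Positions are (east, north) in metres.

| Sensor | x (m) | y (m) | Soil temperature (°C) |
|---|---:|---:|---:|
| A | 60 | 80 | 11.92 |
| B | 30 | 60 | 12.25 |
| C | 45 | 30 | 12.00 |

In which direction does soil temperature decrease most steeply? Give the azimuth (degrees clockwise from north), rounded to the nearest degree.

With T = a·x + b·y + c and A as origin, the differences give:
  (-30)·a + (-20)·b = +0.33
  (-15)·a + (-50)·b = +0.08
Eliminate b (×(-50) and ×(-20), subtract): 1200·a = -14.900 → a = ∂T/∂x = -0.01242
Back-substitute: b = ∂T/∂y = +0.002125.
Steepest decrease is along −∇f: components (+0.01242 E, -0.002125 N).
Azimuth = atan2(+0.01242, -0.002125) = 99.7° ≈ 100°.

100°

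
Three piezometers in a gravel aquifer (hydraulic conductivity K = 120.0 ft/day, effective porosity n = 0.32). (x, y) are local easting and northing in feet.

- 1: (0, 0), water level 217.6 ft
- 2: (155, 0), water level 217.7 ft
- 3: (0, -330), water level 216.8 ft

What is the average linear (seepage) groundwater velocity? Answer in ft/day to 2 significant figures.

∂h/∂x = (217.7 − 217.6) / (155 − 0) = +0.0006452
∂h/∂y = (216.8 − 217.6) / (-330 − 0) = +0.002424
|∇h| = √(0.0006452² + 0.002424²) = 0.002508
Seepage velocity v = K·i/n = 120.0 × 0.002508 / 0.32 = 0.9405 ft/day.

0.94 ft/day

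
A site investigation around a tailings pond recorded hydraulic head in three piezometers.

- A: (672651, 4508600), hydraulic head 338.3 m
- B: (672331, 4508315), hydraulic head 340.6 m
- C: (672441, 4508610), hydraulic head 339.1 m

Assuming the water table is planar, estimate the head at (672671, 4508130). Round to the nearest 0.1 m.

Differences from A: to B (Δx, Δy, Δh) = (-320, -285, +2.3); to C = (-210, 10, +0.8).
Determinant of the coordinate differences = (-320)·10 − (-210)·(-285) = -63050.
∂h/∂x = [(+2.3)·10 − (+0.8)·(-285)] / -63050 = -0.003981
∂h/∂y = [(-320)·(+0.8) − (-210)·(+2.3)] / -63050 = -0.003600
h(672671, 4508130) = 338.3 + (-0.003981)·(20) + (-0.003600)·(-470) = 338.3 -0.080 +1.692 = 339.913 m.

339.9 m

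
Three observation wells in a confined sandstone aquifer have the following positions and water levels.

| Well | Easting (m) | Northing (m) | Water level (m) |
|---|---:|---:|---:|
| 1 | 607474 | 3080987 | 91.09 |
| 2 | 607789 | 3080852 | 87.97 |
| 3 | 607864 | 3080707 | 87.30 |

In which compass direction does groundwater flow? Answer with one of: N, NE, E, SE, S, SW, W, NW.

Differences from 1: to 2 (Δx, Δy, Δh) = (315, -135, -3.12); to 3 = (390, -280, -3.79).
Determinant of the coordinate differences = 315·(-280) − 390·(-135) = -35550.
∂h/∂x = [(-3.12)·(-280) − (-3.79)·(-135)] / -35550 = -0.01018
∂h/∂y = [315·(-3.79) − 390·(-3.12)] / -35550 = -0.0006456
Flow = −∇h = (+0.01018 east, +0.0006456 north), which points east.

E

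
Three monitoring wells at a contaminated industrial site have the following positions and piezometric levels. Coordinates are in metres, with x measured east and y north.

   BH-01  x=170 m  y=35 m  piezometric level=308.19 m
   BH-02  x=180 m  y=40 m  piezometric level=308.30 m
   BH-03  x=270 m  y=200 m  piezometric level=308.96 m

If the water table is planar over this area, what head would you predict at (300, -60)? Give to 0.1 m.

310.1 m

Taking BH-01 as reference: BH-02−BH-01 = (10, 5, +0.11); BH-03−BH-01 = (100, 165, +0.77).
Solve a·Δx + b·Δy = Δh: det = 10·165 − 100·5 = 1150.
∂h/∂x = [(+0.11)·165 − (+0.77)·5] / 1150 = +0.01243
∂h/∂y = [10·(+0.77) − 100·(+0.11)] / 1150 = -0.002870
h(300, -60) = 308.19 + (+0.01243)·(130) + (-0.002870)·(-95) = 308.19 +1.617 +0.273 = 310.079 m.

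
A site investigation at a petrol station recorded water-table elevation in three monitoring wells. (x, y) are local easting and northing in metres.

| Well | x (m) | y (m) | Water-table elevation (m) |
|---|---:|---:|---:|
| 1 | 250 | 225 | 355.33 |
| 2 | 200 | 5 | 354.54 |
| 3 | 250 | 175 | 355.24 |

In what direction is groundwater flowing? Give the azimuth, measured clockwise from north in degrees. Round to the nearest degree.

257°

Differences from 1: to 2 (Δx, Δy, Δh) = (-50, -220, -0.79); to 3 = (0, -50, -0.09).
Solve a·Δx + b·Δy = Δh: det = (-50)·(-50) − 0·(-220) = 2500.
∂h/∂x = [(-0.79)·(-50) − (-0.09)·(-220)] / 2500 = +0.007880
∂h/∂y = [(-50)·(-0.09) − 0·(-0.79)] / 2500 = +0.001800
Flow direction (−∇h) has components (-0.007880 E, -0.001800 N).
Azimuth = atan2(E, N) = atan2(-0.007880, -0.001800) = 257.1° ≈ 257°.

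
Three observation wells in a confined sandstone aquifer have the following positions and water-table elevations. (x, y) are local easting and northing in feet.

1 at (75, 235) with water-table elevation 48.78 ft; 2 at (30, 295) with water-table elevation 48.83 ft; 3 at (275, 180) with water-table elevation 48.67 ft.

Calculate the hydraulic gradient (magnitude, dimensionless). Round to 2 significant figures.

0.00067

Three-point gradient (reference 1): Δ to 2 = (-45, 60, +0.05), Δ to 3 = (200, -55, -0.11).
∂h/∂x = -0.0004042, ∂h/∂y = +0.0005302 (det = -9525).
|∇h| = √(-0.0004042² + 0.0005302²) = 0.0006667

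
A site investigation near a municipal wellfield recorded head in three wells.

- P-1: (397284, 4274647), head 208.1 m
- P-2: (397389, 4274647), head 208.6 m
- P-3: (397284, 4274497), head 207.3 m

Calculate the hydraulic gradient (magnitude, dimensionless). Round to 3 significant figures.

0.00715

∂h/∂x = (208.6 − 208.1) / (397389 − 397284) = +0.004762
∂h/∂y = (207.3 − 208.1) / (4274497 − 4274647) = +0.005333
|∇h| = √(0.004762² + 0.005333²) = 0.00715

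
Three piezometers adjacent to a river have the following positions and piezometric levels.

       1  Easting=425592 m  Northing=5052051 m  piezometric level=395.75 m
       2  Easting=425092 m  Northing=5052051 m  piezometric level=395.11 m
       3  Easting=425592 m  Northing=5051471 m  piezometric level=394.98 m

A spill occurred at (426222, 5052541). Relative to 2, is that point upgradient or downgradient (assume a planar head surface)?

upgradient

∂h/∂x = (395.11 − 395.75) / (425092 − 425592) = +0.001280
∂h/∂y = (394.98 − 395.75) / (5051471 − 5052051) = +0.001328
Head at (426222, 5052541) = 395.75 + (+0.001280)·(630) + (+0.001328)·(490) = 397.21 m.
That is higher than the 395.11 m at 2, so the point is upgradient.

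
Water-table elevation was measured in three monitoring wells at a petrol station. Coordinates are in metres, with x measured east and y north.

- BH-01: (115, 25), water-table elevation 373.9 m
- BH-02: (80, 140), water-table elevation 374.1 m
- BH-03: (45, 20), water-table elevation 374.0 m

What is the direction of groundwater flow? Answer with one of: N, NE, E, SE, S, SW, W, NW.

SE

With h = a·x + b·y + c and BH-01 as origin, the differences give:
  (-35)·a + 115·b = +0.2
  (-70)·a + (-5)·b = +0.1
Eliminate b (×(-5) and ×115, subtract): 8225·a = -12.50 → a = ∂h/∂x = -0.001520
Back-substitute: b = ∂h/∂y = +0.001277.
Flow = −∇h = (+0.001520 east, -0.001277 north), which points southeast.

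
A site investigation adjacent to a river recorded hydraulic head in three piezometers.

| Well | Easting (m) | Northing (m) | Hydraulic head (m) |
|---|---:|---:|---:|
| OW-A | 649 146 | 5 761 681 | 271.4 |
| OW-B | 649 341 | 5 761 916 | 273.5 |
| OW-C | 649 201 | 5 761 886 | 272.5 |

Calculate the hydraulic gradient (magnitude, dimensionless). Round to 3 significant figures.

0.00734

With h = a·x + b·y + c and OW-A as origin, the differences give:
  195·a + 235·b = +2.1
  55·a + 205·b = +1.1
Eliminate b (×205 and ×235, subtract): 27050·a = 172.00 → a = ∂h/∂x = +0.006359
Back-substitute: b = ∂h/∂y = +0.003660.
|∇h| = √(0.006359² + 0.003660²) = 0.007337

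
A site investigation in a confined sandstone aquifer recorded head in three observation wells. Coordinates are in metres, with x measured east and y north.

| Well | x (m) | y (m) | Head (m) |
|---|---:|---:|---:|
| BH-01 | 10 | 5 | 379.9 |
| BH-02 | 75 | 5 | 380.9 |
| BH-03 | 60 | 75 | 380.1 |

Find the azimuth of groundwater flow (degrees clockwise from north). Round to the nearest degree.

With h = a·x + b·y + c and BH-01 as origin, the differences give:
  65·a + 0·b = +1.0
  50·a + 70·b = +0.2
Eliminate b (×70 and ×0, subtract): 4550·a = 70.00 → a = ∂h/∂x = +0.01538
Back-substitute: b = ∂h/∂y = -0.008132.
Flow direction (−∇h) has components (-0.01538 E, +0.008132 N).
Azimuth = atan2(E, N) = atan2(-0.01538, +0.008132) = 297.9° ≈ 298°.

298°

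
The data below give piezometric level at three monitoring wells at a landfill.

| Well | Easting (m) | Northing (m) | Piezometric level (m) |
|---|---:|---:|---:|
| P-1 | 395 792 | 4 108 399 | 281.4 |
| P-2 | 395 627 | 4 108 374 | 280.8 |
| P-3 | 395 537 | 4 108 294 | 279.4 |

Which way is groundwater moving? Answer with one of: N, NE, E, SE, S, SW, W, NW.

S

Three-point gradient (reference P-1): Δ to P-2 = (-165, -25, -0.6), Δ to P-3 = (-255, -105, -2.0).
∂h/∂x = +0.001187, ∂h/∂y = +0.01616 (det = 10950).
Flow = −∇h = (-0.001187 east, -0.01616 north), which points south.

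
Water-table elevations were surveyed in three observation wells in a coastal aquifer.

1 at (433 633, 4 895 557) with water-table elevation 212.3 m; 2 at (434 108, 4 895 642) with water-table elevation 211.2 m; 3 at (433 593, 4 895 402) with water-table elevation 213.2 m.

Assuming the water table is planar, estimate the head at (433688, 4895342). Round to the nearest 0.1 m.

213.4 m

Taking 1 as reference: 2−1 = (475, 85, -1.1); 3−1 = (-40, -155, +0.9).
Solve a·Δx + b·Δy = Δh: det = 475·(-155) − (-40)·85 = -70225.
∂h/∂x = [(-1.1)·(-155) − (+0.9)·85] / -70225 = -0.001339
∂h/∂y = [475·(+0.9) − (-40)·(-1.1)] / -70225 = -0.005461
h(433688, 4895342) = 212.3 + (-0.001339)·(55) + (-0.005461)·(-215) = 212.3 -0.074 +1.174 = 213.400 m.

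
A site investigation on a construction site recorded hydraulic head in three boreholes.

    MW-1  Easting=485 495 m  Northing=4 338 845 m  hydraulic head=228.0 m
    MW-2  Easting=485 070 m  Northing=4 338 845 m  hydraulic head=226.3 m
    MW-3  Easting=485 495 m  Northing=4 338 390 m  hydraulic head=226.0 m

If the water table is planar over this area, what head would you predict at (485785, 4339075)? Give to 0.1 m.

∂h/∂x = (226.3 − 228.0) / (485070 − 485495) = +0.004000
∂h/∂y = (226.0 − 228.0) / (4338390 − 4338845) = +0.004396
h(485785, 4339075) = 228.0 + (+0.004000)·(290) + (+0.004396)·(230) = 228.0 +1.160 +1.011 = 230.171 m.

230.2 m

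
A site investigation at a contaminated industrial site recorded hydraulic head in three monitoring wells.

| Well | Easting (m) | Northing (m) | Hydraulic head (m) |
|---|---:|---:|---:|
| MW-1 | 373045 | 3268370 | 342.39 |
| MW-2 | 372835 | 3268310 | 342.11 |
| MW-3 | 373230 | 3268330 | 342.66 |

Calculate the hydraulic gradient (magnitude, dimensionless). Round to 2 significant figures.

Taking MW-1 as reference: MW-2−MW-1 = (-210, -60, -0.28); MW-3−MW-1 = (185, -40, +0.27).
Solve a·Δx + b·Δy = Δh: det = (-210)·(-40) − 185·(-60) = 19500.
∂h/∂x = [(-0.28)·(-40) − (+0.27)·(-60)] / 19500 = +0.001405
∂h/∂y = [(-210)·(+0.27) − 185·(-0.28)] / 19500 = -0.0002513
|∇h| = √(0.001405² + -0.0002513²) = 0.001427

0.0014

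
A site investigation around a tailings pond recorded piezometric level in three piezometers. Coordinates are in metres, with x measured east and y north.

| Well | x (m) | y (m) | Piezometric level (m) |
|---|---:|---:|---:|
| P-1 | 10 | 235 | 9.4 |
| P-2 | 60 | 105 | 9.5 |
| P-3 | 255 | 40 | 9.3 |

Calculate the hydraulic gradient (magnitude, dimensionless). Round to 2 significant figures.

Three-point gradient (reference P-1): Δ to P-2 = (50, -130, +0.1), Δ to P-3 = (245, -195, -0.1).
∂h/∂x = -0.001471, ∂h/∂y = -0.001335 (det = 22100).
|∇h| = √(-0.001471² + -0.001335²) = 0.001986

0.0020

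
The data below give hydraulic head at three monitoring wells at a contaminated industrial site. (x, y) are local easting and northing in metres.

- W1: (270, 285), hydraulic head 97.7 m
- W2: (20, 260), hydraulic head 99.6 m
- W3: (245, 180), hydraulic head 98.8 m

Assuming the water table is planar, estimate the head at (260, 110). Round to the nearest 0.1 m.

99.3 m

Three-point gradient (reference W1): Δ to W2 = (-250, -25, +1.9), Δ to W3 = (-25, -105, +1.1).
∂h/∂x = -0.006712, ∂h/∂y = -0.008878 (det = 25625).
h(260, 110) = 97.7 + (-0.006712)·(-10) + (-0.008878)·(-175) = 97.7 +0.067 +1.554 = 99.321 m.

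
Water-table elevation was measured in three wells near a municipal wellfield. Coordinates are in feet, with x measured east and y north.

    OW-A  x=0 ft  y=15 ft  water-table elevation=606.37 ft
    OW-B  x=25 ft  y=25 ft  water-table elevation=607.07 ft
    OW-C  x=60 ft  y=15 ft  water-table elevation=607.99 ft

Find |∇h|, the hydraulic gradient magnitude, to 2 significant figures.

0.027

Differences from OW-A: to OW-B (Δx, Δy, Δh) = (25, 10, +0.70); to OW-C = (60, 0, +1.62).
Determinant of the coordinate differences = 25·0 − 60·10 = -600.
∂h/∂x = [(+0.70)·0 − (+1.62)·10] / -600 = +0.02700
∂h/∂y = [25·(+1.62) − 60·(+0.70)] / -600 = +0.002500
|∇h| = √(0.02700² + 0.002500²) = 0.02712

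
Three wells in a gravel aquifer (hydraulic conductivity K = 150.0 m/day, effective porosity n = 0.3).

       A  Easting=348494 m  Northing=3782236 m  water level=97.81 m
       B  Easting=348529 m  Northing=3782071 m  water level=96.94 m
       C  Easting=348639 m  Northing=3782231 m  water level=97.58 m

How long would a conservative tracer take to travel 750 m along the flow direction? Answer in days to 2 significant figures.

Three-point gradient (reference A): Δ to B = (35, -165, -0.87), Δ to C = (145, -5, -0.23).
∂h/∂x = -0.001415, ∂h/∂y = +0.004973 (det = 23750).
|∇h| = √(-0.001415² + 0.004973²) = 0.00517
Seepage velocity v = K·i/n = 150.0 × 0.00517 / 0.3 = 2.585 m/day.
t = 750 / 2.585 = 290.1 days.

290 days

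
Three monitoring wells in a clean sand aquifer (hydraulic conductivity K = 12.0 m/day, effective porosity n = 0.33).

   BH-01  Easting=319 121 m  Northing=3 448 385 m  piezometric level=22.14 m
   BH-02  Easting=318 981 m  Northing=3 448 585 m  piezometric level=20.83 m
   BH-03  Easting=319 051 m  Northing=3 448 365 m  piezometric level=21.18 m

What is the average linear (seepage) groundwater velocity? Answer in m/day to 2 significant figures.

0.48 m/day

Differences from BH-01: to BH-02 (Δx, Δy, Δh) = (-140, 200, -1.31); to BH-03 = (-70, -20, -0.96).
Determinant of the coordinate differences = (-140)·(-20) − (-70)·200 = 16800.
∂h/∂x = [(-1.31)·(-20) − (-0.96)·200] / 16800 = +0.01299
∂h/∂y = [(-140)·(-0.96) − (-70)·(-1.31)] / 16800 = +0.002542
|∇h| = √(0.01299² + 0.002542²) = 0.01324
Seepage velocity v = K·i/n = 12.0 × 0.01324 / 0.33 = 0.4815 m/day.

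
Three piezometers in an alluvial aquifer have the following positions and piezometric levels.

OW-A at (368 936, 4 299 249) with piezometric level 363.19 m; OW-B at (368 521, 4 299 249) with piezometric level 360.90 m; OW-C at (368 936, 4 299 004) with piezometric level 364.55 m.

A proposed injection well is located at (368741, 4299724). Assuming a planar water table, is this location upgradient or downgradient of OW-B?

∂h/∂x = (360.90 − 363.19) / (368521 − 368936) = +0.005518
∂h/∂y = (364.55 − 363.19) / (4299004 − 4299249) = -0.005551
Head at (368741, 4299724) = 363.19 + (+0.005518)·(-195) + (-0.005551)·(475) = 359.48 m.
That is lower than the 360.90 m at OW-B, so the point is downgradient.

downgradient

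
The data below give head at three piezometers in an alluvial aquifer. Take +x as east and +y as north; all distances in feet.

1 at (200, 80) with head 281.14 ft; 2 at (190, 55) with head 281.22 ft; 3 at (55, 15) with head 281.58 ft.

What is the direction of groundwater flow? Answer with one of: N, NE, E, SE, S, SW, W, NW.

With h = a·x + b·y + c and 1 as origin, the differences give:
  (-10)·a + (-25)·b = +0.08
  (-145)·a + (-65)·b = +0.44
Eliminate b (×(-65) and ×(-25), subtract): -2975·a = 5.800 → a = ∂h/∂x = -0.001950
Back-substitute: b = ∂h/∂y = -0.002420.
Flow = −∇h = (+0.001950 east, +0.002420 north), which points northeast.

NE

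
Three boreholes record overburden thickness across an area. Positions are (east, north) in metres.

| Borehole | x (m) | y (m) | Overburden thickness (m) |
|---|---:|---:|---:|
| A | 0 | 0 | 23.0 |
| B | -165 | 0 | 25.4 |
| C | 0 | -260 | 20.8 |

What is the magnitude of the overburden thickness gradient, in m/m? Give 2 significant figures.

∂d/∂x = (25.4 − 23.0) / (-165 − 0) = -0.01455
∂d/∂y = (20.8 − 23.0) / (-260 − 0) = +0.008462
|∇f| = √(-0.01455² + 0.008462²) = 0.01683 m/m

0.017 m/m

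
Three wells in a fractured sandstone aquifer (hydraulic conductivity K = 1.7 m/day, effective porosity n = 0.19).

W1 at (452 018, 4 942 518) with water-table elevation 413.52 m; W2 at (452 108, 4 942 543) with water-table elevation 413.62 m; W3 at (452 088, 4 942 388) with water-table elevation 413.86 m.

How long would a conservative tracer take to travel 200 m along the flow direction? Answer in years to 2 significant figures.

26 years

With h = a·x + b·y + c and W1 as origin, the differences give:
  90·a + 25·b = +0.10
  70·a + (-130)·b = +0.34
Eliminate b (×(-130) and ×25, subtract): -13450·a = -21.500 → a = ∂h/∂x = +0.001599
Back-substitute: b = ∂h/∂y = -0.001755.
|∇h| = √(0.001599² + -0.001755²) = 0.002374
Seepage velocity v = K·i/n = 1.7 × 0.002374 / 0.19 = 0.02124 m/day.
t = 200 / 0.02124 = 9416 days = 25.8 years.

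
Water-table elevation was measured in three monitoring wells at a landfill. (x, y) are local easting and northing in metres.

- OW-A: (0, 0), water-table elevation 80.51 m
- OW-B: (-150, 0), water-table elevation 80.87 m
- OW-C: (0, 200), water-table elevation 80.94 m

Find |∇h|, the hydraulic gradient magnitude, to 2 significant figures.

0.0032

∂h/∂x = (80.87 − 80.51) / (-150 − 0) = -0.002400
∂h/∂y = (80.94 − 80.51) / (200 − 0) = +0.002150
|∇h| = √(-0.002400² + 0.002150²) = 0.003222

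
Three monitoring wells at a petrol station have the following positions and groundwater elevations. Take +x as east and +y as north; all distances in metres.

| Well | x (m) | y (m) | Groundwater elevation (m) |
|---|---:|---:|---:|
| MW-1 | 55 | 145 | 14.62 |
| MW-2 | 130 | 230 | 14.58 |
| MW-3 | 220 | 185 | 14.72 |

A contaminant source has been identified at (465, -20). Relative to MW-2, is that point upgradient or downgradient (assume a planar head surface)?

Differences from MW-1: to MW-2 (Δx, Δy, Δh) = (75, 85, -0.04); to MW-3 = (165, 40, +0.10).
Determinant of the coordinate differences = 75·40 − 165·85 = -11025.
∂h/∂x = [(-0.04)·40 − (+0.10)·85] / -11025 = +0.0009161
∂h/∂y = [75·(+0.10) − 165·(-0.04)] / -11025 = -0.001279
Head at (465, -20) = 14.62 + (+0.0009161)·(410) + (-0.001279)·(-165) = 15.21 m.
That is higher than the 14.58 m at MW-2, so the point is upgradient.

upgradient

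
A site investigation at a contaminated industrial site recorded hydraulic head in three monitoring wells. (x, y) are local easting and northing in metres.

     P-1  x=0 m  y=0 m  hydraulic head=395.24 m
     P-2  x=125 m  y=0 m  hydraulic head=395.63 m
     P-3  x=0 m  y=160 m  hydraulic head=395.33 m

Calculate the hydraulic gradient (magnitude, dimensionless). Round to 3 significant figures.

0.00317

∂h/∂x = (395.63 − 395.24) / (125 − 0) = +0.003120
∂h/∂y = (395.33 − 395.24) / (160 − 0) = +0.0005625
|∇h| = √(0.003120² + 0.0005625²) = 0.00317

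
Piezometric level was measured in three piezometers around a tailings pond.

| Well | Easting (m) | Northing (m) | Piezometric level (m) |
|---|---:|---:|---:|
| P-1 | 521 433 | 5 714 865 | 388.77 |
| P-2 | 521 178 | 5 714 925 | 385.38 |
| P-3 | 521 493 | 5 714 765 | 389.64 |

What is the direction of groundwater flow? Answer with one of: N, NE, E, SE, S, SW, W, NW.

Taking P-1 as reference: P-2−P-1 = (-255, 60, -3.39); P-3−P-1 = (60, -100, +0.87).
Determinant of the coordinate differences = (-255)·(-100) − 60·60 = 21900.
∂h/∂x = [(-3.39)·(-100) − (+0.87)·60] / 21900 = +0.01310
∂h/∂y = [(-255)·(+0.87) − 60·(-3.39)] / 21900 = -0.0008425
Flow = −∇h = (-0.01310 east, +0.0008425 north), which points west.

W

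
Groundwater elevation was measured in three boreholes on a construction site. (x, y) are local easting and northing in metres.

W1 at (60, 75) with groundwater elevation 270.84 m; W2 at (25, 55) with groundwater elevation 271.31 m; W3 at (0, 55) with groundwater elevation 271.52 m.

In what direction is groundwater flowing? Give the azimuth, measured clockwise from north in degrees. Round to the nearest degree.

With h = a·x + b·y + c and W1 as origin, the differences give:
  (-35)·a + (-20)·b = +0.47
  (-60)·a + (-20)·b = +0.68
Eliminate b (×(-20) and ×(-20), subtract): -500·a = 4.200 → a = ∂h/∂x = -0.008400
Back-substitute: b = ∂h/∂y = -0.008800.
Flow direction (−∇h) has components (+0.008400 E, +0.008800 N).
Azimuth = atan2(E, N) = atan2(+0.008400, +0.008800) = 43.7° ≈ 044°.

044°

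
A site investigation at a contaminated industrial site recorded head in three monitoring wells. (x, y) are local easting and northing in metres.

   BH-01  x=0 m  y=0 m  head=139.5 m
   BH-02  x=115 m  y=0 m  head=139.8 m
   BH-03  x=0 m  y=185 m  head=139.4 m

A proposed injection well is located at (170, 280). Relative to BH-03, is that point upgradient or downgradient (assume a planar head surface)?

upgradient

∂h/∂x = (139.8 − 139.5) / (115 − 0) = +0.002609
∂h/∂y = (139.4 − 139.5) / (185 − 0) = -0.0005405
Head at (170, 280) = 139.5 + (+0.002609)·(170) + (-0.0005405)·(280) = 139.79 m.
That is higher than the 139.4 m at BH-03, so the point is upgradient.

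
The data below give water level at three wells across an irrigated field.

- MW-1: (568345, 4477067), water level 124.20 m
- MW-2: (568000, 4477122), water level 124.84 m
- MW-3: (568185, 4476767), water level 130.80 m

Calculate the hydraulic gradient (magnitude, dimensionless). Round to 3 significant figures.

Differences from MW-1: to MW-2 (Δx, Δy, Δh) = (-345, 55, +0.64); to MW-3 = (-160, -300, +6.60).
Determinant of the coordinate differences = (-345)·(-300) − (-160)·55 = 112300.
∂h/∂x = [(+0.64)·(-300) − (+6.60)·55] / 112300 = -0.004942
∂h/∂y = [(-345)·(+6.60) − (-160)·(+0.64)] / 112300 = -0.01936
|∇h| = √(-0.004942² + -0.01936²) = 0.01998

0.0200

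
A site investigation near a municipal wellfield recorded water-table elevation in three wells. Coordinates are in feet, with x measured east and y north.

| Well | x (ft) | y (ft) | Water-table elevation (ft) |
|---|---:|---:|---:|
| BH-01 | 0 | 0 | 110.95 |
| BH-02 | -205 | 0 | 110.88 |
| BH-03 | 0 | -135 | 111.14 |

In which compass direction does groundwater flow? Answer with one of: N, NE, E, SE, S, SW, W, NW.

N

∂h/∂x = (110.88 − 110.95) / (-205 − 0) = +0.0003415
∂h/∂y = (111.14 − 110.95) / (-135 − 0) = -0.001407
Flow = −∇h = (-0.0003415 east, +0.001407 north), which points north.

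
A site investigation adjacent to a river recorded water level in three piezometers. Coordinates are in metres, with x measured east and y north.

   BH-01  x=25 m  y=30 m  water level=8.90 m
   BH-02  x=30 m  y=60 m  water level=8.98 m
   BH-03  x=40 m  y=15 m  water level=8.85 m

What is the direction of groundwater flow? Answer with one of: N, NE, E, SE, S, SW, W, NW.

With h = a·x + b·y + c and BH-01 as origin, the differences give:
  5·a + 30·b = +0.08
  15·a + (-15)·b = -0.05
Eliminate b (×(-15) and ×30, subtract): -525·a = 0.300 → a = ∂h/∂x = -0.0005714
Back-substitute: b = ∂h/∂y = +0.002762.
Flow = −∇h = (+0.0005714 east, -0.002762 north), which points south.

S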